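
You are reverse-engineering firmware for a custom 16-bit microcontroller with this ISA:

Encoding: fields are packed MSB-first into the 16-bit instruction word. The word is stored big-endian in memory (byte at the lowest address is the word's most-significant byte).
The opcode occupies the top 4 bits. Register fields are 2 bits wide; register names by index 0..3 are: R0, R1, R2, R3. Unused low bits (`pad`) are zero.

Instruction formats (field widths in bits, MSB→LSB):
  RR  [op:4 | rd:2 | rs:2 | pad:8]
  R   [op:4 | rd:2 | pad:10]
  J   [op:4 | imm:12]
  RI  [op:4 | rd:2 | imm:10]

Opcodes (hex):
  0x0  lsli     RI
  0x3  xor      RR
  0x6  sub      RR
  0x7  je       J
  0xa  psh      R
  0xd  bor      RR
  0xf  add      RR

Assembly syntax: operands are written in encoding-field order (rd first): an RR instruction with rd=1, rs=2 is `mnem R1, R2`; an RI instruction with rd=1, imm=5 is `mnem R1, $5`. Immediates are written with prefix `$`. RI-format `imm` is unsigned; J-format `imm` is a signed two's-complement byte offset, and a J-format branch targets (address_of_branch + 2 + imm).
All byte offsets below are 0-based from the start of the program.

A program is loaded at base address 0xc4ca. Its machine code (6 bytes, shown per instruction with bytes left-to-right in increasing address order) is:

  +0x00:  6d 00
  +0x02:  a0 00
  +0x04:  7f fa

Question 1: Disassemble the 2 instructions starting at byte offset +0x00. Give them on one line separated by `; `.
@+00  big-endian(6d 00) = 0x6d00
  opcode bits[15:12]=0x6: sub/RR
  rd: (w>>10)&0x3=0x3 → R3
  rs: (w>>8)&0x3=0x1 → R1
@+02  big-endian(a0 00) = 0xa000
  opcode bits[15:12]=0xa: psh/R
  rd: (w>>10)&0x3=0x0 → R0

sub R3, R1; psh R0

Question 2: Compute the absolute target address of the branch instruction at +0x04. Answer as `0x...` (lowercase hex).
[04] 7f fa → 0x7ffa
  op=0x7ffa>>12=0x7 ⇒ je (J)
  imm: (w>>0)&0xfff=0xffa (s12→-6) → $-6
  target = base 0xc4ca + off 0x04 + 2 + imm -6 = 0xc4ca

0xc4ca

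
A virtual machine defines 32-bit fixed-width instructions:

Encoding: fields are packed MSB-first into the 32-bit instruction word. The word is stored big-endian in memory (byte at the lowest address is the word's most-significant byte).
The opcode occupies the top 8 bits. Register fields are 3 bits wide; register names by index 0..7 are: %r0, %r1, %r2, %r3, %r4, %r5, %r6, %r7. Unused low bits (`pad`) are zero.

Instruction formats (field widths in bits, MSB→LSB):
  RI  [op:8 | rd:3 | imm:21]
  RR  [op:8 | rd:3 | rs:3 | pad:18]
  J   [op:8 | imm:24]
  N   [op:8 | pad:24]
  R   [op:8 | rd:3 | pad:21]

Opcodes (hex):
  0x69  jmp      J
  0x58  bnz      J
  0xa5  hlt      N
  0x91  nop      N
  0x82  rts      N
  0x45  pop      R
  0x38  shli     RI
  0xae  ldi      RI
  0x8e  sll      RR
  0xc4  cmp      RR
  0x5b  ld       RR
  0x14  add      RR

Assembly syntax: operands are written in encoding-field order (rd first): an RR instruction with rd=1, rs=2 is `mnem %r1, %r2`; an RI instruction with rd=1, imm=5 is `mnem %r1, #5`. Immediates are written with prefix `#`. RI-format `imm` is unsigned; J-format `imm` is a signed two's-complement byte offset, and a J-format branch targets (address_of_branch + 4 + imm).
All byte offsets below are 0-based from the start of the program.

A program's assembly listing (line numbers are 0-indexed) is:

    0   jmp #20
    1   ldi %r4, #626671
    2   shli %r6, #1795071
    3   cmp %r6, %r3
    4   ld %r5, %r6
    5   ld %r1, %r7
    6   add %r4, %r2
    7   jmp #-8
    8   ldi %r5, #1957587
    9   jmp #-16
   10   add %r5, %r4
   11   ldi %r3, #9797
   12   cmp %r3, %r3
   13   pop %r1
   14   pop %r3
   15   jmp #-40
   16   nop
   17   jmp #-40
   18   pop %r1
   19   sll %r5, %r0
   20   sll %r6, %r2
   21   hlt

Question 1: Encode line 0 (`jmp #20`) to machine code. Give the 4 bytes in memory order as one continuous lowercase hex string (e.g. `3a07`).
69000014

L0: jmp op=0x69:8|imm=20:24 ⇒ 0x69000014 ⇒ big 69 00 00 14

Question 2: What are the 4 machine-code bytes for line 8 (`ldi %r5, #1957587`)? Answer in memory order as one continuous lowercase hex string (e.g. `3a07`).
line 8 (ldi): pack op=0xae:8|rd=5:3|imm=1957587:21 = 0xaebdded3; big→ ae bd de d3

aebdded3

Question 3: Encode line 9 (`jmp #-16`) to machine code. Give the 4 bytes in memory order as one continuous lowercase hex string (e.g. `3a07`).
69fffff0

line 9 (jmp): pack op=0x69:8|imm=-16:24 = 0x69fffff0; big→ 69 ff ff f0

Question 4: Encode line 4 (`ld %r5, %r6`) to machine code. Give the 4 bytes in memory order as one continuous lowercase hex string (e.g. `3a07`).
4. ld fields op=0x5b:8|rd=5:3|rs=6:3|pad=0:18 → word 5bb80000h → 5b b8 00 00

5bb80000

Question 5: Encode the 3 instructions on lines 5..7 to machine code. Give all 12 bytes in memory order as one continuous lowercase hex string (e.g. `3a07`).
5. ld fields op=0x5b:8|rd=1:3|rs=7:3|pad=0:18 → word 5b3c0000h → 5b 3c 00 00
6. add fields op=0x14:8|rd=4:3|rs=2:3|pad=0:18 → word 14880000h → 14 88 00 00
7. jmp fields op=0x69:8|imm=-8:24 → word 69fffff8h → 69 ff ff f8

5b3c00001488000069fffff8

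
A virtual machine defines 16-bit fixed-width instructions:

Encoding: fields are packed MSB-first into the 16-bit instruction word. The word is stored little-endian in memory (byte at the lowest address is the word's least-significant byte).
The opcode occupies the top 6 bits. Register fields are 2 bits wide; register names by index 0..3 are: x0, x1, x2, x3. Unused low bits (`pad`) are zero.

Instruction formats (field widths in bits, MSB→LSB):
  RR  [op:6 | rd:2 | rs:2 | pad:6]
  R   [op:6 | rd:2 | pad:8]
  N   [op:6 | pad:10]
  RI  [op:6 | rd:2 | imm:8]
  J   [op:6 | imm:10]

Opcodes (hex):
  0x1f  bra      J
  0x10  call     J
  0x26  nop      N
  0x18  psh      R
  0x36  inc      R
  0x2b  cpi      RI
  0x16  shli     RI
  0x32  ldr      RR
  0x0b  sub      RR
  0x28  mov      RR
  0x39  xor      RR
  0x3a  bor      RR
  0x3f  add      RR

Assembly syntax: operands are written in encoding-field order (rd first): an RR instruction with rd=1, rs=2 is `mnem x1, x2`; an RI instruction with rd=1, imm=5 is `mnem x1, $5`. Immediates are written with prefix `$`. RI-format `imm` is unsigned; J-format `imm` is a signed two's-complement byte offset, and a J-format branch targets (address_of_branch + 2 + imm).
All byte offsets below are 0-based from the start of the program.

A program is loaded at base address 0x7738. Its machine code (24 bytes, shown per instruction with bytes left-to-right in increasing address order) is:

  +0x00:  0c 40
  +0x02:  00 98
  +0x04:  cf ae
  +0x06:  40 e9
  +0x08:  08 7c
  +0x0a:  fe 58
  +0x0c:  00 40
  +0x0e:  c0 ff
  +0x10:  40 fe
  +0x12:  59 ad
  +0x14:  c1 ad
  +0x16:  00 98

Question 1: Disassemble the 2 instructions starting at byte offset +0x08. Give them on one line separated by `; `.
+0x08: 08 7c ⇒ word 0x7c08 (little)
  op=0x7c08>>10=0x1f ⇒ bra (J)
  [9:0] imm=8 = $8
+0x0a: fe 58 ⇒ word 0x58fe (little)
  op=0x58fe>>10=0x16 ⇒ shli (RI)
  [9:8] rd=0 = x0
  [7:0] imm=254 = $254

bra $8; shli x0, $254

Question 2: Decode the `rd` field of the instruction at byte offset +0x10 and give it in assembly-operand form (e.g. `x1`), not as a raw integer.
x2

@+10  little-endian(40 fe) = 0xfe40
  top 6b → 0x3f → add [RR]
  rd: (w>>8)&0x3=0x2 → x2
  rs: (w>>6)&0x3=0x1 → x1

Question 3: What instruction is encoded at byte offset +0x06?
bor x1, x1

[06] 40 e9 → 0xe940
  op=0xe940>>10=0x3a ⇒ bor (RR)
  [9:8] rd=1 = x1
  [7:6] rs=1 = x1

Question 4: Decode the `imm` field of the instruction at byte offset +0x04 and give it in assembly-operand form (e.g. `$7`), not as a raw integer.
@+04  little-endian(cf ae) = 0xaecf
  op=0xaecf>>10=0x2b ⇒ cpi (RI)
  [9:8] rd=2 = x2
  [7:0] imm=207 = $207

$207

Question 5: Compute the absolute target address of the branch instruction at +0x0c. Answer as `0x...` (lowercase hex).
[0c] 00 40 → 0x4000
  top 6b → 0x10 → call [J]
  imm@[9:0]=0x0 ⇒ $0
  target = base 0x7738 + off 0x0c + 2 + imm 0 = 0x7746

0x7746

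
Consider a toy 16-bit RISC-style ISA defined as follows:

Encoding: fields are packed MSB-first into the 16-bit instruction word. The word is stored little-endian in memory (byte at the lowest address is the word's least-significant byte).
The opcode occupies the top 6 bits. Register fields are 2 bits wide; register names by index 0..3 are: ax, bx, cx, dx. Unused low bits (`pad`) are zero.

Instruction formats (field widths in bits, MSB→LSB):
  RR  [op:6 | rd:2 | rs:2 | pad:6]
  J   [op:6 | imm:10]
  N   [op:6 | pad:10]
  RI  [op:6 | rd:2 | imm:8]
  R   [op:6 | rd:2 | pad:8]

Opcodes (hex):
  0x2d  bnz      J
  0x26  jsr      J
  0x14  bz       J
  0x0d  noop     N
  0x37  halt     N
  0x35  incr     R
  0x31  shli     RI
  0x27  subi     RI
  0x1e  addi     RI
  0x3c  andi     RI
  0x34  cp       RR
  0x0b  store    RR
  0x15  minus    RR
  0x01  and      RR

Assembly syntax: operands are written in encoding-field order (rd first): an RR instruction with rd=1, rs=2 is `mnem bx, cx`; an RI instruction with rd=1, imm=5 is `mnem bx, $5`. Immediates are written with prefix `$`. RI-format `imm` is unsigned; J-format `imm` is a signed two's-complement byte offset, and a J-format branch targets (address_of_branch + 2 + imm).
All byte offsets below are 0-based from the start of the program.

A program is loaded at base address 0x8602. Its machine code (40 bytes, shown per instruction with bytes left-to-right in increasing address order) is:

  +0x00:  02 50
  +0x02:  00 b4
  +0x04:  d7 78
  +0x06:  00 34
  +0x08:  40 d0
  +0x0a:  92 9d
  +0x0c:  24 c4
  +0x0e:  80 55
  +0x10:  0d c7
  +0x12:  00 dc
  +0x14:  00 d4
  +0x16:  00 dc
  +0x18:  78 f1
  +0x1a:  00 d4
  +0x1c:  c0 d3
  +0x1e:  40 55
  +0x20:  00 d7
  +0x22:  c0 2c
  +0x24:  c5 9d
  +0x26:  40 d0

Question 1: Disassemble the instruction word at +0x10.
off 0x10: read 0d c7 as little → 0xc70d
  top 6b → 0x31 → shli [RI]
  [9:8] rd=3 = dx
  [7:0] imm=13 = $13

shli dx, $13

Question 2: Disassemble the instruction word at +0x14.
incr ax

off 0x14: read 00 d4 as little → 0xd400
  op=0xd400>>10=0x35 ⇒ incr (R)
  rd: (w>>8)&0x3=0x0 → ax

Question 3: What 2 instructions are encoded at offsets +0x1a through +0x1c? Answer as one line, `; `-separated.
incr ax; cp dx, dx

@+1a  little-endian(00 d4) = 0xd400
  opcode bits[15:10]=0x35: incr/R
  rd@[9:8]=0x0 ⇒ ax
@+1c  little-endian(c0 d3) = 0xd3c0
  opcode bits[15:10]=0x34: cp/RR
  rd@[9:8]=0x3 ⇒ dx
  rs@[7:6]=0x3 ⇒ dx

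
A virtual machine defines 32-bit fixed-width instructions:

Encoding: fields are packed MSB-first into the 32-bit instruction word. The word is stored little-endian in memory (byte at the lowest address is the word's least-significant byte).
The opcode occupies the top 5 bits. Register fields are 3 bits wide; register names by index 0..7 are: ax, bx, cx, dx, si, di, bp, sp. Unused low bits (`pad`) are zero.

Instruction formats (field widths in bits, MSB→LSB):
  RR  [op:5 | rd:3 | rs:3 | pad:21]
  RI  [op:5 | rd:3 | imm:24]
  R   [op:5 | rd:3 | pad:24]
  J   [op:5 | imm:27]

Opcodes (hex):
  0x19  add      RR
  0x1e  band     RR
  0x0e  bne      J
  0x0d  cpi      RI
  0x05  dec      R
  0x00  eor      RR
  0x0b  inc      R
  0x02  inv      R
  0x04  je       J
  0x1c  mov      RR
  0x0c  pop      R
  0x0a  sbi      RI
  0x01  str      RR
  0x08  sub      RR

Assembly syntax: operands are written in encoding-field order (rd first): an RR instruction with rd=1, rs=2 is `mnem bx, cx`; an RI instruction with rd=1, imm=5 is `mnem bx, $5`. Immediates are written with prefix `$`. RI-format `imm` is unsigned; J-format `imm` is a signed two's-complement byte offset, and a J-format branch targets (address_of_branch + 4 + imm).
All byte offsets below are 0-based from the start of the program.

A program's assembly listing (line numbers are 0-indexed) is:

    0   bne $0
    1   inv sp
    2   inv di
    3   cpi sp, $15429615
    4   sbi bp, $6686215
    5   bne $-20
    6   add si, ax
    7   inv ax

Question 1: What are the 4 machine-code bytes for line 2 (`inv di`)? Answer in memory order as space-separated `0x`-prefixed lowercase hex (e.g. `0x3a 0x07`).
0x00 0x00 0x00 0x15

line 2 (inv): pack op=0x2:5|rd=5:3|pad=0:24 = 0x15000000; little→ 00 00 00 15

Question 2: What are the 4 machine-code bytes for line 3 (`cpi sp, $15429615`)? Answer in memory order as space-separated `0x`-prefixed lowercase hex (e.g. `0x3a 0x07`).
L3: cpi op=0xd:5|rd=7:3|imm=15429615:24 ⇒ 0x6feb6fef ⇒ little ef 6f eb 6f

0xef 0x6f 0xeb 0x6f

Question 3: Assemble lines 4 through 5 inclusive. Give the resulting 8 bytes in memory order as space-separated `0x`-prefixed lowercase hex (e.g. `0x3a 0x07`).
0x07 0x06 0x66 0x56 0xec 0xff 0xff 0x77

L4: sbi op=0xa:5|rd=6:3|imm=6686215:24 ⇒ 0x56660607 ⇒ little 07 06 66 56
L5: bne op=0xe:5|imm=-20:27 ⇒ 0x77ffffec ⇒ little ec ff ff 77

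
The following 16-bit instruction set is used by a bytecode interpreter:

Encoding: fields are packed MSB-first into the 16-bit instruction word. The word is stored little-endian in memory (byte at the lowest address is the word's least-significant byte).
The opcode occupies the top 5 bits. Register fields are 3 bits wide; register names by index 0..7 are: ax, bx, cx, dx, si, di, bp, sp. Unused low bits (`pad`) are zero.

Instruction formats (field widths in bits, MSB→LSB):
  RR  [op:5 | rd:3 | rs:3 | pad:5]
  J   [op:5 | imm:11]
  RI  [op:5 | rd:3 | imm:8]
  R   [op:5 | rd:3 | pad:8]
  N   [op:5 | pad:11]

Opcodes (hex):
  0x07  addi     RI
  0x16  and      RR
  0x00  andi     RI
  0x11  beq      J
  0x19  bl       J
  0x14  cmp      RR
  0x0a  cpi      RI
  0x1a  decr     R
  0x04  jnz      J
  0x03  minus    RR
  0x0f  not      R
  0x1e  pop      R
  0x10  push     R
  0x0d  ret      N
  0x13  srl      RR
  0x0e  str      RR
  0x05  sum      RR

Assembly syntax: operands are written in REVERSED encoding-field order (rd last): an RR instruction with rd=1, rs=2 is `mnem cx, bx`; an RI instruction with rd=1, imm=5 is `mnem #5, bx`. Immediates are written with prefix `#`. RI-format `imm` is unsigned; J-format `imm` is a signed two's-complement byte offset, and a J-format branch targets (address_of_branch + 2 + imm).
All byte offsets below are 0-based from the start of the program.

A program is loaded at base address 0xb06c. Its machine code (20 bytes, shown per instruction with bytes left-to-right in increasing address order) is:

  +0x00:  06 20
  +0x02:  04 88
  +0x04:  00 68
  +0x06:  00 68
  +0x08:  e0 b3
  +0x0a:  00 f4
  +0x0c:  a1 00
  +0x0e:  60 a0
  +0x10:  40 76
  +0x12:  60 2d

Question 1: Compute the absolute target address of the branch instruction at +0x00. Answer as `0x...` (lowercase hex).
+0x00: 06 20 ⇒ word 0x2006 (little)
  opcode bits[15:11]=0x4: jnz/J
  imm@[10:0]=0x6 ⇒ #6
  target = base 0xb06c + off 0x00 + 2 + imm 6 = 0xb074

0xb074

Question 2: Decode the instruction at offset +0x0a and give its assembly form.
off 0x0a: read 00 f4 as little → 0xf400
  op=0xf400>>11=0x1e ⇒ pop (R)
  rd: (w>>8)&0x7=0x4 → si

pop si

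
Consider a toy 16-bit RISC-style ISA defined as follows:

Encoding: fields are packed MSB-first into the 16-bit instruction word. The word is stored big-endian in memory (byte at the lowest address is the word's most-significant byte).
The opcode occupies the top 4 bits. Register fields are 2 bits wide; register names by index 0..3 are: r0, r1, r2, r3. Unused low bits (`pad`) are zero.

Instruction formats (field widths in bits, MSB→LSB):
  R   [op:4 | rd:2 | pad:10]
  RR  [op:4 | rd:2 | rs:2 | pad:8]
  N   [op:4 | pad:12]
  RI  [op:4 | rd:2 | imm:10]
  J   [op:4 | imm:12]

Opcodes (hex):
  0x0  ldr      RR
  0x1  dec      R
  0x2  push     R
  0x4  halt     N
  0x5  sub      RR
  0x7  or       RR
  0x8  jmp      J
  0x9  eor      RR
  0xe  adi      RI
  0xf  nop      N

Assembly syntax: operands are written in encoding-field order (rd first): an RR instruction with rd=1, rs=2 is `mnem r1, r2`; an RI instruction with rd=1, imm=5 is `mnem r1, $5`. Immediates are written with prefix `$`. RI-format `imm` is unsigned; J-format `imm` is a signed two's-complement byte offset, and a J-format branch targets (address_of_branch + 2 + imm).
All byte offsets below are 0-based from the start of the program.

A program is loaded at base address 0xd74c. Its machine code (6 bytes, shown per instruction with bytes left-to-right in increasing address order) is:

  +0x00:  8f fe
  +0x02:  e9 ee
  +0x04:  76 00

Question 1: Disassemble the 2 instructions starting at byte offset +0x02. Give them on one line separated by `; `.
off 0x02: read e9 ee as big → 0xe9ee
  opcode bits[15:12]=0xe: adi/RI
  rd@[11:10]=0x2 ⇒ r2
  imm@[9:0]=0x1ee ⇒ $494
off 0x04: read 76 00 as big → 0x7600
  opcode bits[15:12]=0x7: or/RR
  rd@[11:10]=0x1 ⇒ r1
  rs@[9:8]=0x2 ⇒ r2

adi r2, $494; or r1, r2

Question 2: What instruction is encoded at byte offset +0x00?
jmp $-2

[00] 8f fe → 0x8ffe
  top 4b → 0x8 → jmp [J]
  imm@[11:0]=0xffe (s12→-2) ⇒ $-2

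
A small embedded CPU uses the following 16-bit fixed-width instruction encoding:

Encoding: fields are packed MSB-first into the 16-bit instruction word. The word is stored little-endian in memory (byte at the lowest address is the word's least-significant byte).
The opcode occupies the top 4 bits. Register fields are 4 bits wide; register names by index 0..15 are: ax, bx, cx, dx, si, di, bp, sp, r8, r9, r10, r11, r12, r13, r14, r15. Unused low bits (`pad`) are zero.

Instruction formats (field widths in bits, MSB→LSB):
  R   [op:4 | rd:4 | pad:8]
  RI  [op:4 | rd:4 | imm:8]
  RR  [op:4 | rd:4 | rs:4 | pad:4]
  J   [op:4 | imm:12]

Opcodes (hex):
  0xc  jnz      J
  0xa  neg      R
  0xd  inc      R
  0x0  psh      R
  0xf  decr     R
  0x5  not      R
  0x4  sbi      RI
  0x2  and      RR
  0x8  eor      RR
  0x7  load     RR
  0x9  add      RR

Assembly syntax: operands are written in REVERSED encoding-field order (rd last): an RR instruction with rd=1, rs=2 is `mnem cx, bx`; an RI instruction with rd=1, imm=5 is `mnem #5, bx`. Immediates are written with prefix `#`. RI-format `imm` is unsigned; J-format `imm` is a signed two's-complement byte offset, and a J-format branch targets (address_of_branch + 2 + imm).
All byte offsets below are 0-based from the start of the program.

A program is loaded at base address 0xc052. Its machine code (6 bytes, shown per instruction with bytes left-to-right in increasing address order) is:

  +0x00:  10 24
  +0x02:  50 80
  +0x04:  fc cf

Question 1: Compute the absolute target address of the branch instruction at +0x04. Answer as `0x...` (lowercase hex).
0xc054

[04] fc cf → 0xcffc
  op=0xcffc>>12=0xc ⇒ jnz (J)
  [11:0] imm=4092 (s12→-4) = #-4
  target = base 0xc052 + off 0x04 + 2 + imm -4 = 0xc054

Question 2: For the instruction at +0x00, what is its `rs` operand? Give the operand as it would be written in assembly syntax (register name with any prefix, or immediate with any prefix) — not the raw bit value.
off 0x00: read 10 24 as little → 0x2410
  top 4b → 0x2 → and [RR]
  rd: (w>>8)&0xf=0x4 → si
  rs: (w>>4)&0xf=0x1 → bx

bx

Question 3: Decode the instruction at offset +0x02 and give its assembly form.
eor di, ax

+0x02: 50 80 ⇒ word 0x8050 (little)
  op=0x8050>>12=0x8 ⇒ eor (RR)
  rd: (w>>8)&0xf=0x0 → ax
  rs: (w>>4)&0xf=0x5 → di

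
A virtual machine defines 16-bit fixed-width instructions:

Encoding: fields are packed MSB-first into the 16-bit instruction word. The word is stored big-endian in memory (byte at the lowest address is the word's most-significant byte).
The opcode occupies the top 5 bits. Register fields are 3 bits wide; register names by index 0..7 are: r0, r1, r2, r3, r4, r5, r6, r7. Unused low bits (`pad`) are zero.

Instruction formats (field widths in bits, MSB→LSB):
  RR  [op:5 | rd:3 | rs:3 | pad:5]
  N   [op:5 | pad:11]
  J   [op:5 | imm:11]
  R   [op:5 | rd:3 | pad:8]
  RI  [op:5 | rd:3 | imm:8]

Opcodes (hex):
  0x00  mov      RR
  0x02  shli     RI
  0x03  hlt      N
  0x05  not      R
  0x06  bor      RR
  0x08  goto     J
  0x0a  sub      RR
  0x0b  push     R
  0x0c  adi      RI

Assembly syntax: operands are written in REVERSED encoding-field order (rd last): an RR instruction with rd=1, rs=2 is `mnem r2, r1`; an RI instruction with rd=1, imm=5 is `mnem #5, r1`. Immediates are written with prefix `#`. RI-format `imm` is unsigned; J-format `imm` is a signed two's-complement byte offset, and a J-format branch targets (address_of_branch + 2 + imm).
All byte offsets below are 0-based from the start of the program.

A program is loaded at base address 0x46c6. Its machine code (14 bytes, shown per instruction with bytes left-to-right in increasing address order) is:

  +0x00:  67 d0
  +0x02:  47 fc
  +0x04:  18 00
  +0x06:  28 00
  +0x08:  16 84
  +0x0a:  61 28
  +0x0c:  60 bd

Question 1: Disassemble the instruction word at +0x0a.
adi #40, r1

@+0a  big-endian(61 28) = 0x6128
  top 5b → 0xc → adi [RI]
  rd: (w>>8)&0x7=0x1 → r1
  imm: (w>>0)&0xff=0x28 → #40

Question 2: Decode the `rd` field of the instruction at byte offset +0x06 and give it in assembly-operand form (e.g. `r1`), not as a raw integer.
r0

off 0x06: read 28 00 as big → 0x2800
  op=0x2800>>11=0x5 ⇒ not (R)
  rd@[10:8]=0x0 ⇒ r0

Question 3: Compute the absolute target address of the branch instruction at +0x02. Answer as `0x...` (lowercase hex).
+0x02: 47 fc ⇒ word 0x47fc (big)
  opcode bits[15:11]=0x8: goto/J
  [10:0] imm=2044 (s11→-4) = #-4
  target = base 0x46c6 + off 0x02 + 2 + imm -4 = 0x46c6

0x46c6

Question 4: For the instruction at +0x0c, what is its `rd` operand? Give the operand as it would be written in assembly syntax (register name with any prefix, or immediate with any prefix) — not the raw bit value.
@+0c  big-endian(60 bd) = 0x60bd
  op=0x60bd>>11=0xc ⇒ adi (RI)
  [10:8] rd=0 = r0
  [7:0] imm=189 = #189

r0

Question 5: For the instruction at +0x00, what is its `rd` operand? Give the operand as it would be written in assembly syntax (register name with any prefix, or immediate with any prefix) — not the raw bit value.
@+00  big-endian(67 d0) = 0x67d0
  top 5b → 0xc → adi [RI]
  [10:8] rd=7 = r7
  [7:0] imm=208 = #208

r7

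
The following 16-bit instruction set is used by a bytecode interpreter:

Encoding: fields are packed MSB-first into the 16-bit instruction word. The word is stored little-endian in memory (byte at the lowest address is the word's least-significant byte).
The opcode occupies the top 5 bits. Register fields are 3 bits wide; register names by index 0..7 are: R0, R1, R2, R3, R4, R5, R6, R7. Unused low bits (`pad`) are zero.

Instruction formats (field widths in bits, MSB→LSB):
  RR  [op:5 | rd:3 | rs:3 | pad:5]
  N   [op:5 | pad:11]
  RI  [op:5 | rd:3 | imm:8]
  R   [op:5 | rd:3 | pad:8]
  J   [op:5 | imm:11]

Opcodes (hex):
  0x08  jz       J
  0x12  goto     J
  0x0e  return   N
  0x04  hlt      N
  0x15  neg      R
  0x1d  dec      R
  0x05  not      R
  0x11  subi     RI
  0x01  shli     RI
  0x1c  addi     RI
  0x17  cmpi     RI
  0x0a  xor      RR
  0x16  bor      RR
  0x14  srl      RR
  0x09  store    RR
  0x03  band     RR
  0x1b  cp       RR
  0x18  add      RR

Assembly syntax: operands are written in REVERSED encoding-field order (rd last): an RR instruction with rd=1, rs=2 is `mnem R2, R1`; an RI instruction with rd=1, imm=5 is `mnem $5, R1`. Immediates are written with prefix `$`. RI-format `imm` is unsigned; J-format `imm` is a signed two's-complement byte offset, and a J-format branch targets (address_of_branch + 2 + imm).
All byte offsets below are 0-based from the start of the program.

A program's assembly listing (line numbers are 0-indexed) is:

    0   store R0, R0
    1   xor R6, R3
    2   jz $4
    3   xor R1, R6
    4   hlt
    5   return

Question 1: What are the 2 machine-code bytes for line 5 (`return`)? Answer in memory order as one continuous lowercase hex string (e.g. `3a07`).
0070

L5: return op=0xe:5|pad=0:11 ⇒ 0x7000 ⇒ little 00 70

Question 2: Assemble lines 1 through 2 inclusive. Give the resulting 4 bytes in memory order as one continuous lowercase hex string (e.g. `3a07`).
line 1 (xor): pack op=0xa:5|rd=3:3|rs=6:3|pad=0:5 = 0x53c0; little→ c0 53
line 2 (jz): pack op=0x8:5|imm=4:11 = 0x4004; little→ 04 40

c0530440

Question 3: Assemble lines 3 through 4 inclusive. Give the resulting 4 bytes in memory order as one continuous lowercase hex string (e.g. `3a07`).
L3: xor op=0xa:5|rd=6:3|rs=1:3|pad=0:5 ⇒ 0x5620 ⇒ little 20 56
L4: hlt op=0x4:5|pad=0:11 ⇒ 0x2000 ⇒ little 00 20

20560020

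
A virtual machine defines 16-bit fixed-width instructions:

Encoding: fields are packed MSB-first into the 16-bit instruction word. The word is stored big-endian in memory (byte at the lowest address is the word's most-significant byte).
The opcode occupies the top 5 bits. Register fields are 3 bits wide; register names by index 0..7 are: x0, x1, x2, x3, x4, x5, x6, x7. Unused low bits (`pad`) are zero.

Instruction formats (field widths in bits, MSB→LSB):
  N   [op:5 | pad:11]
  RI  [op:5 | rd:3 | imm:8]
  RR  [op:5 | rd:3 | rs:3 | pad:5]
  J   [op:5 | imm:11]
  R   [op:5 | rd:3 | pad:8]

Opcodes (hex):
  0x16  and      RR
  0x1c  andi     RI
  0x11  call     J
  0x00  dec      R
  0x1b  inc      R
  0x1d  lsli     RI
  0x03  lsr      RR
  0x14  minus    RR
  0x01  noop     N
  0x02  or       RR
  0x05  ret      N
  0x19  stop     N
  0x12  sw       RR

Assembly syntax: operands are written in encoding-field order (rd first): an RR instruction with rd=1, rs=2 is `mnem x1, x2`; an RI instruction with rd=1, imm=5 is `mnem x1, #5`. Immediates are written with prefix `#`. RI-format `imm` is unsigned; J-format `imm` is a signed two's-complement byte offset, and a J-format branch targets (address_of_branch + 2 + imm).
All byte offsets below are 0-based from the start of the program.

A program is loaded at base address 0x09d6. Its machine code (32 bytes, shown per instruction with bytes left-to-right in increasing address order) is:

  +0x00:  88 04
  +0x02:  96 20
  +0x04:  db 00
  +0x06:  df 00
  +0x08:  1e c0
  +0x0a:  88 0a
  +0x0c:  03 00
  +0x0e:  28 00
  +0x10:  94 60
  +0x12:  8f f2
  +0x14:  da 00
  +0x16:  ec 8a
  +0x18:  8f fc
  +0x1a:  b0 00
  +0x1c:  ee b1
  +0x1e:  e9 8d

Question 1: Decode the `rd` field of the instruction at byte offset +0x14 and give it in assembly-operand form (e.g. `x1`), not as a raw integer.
x2

@+14  big-endian(da 00) = 0xda00
  top 5b → 0x1b → inc [R]
  [10:8] rd=2 = x2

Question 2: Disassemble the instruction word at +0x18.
@+18  big-endian(8f fc) = 0x8ffc
  top 5b → 0x11 → call [J]
  imm: (w>>0)&0x7ff=0x7fc (s11→-4) → #-4

call #-4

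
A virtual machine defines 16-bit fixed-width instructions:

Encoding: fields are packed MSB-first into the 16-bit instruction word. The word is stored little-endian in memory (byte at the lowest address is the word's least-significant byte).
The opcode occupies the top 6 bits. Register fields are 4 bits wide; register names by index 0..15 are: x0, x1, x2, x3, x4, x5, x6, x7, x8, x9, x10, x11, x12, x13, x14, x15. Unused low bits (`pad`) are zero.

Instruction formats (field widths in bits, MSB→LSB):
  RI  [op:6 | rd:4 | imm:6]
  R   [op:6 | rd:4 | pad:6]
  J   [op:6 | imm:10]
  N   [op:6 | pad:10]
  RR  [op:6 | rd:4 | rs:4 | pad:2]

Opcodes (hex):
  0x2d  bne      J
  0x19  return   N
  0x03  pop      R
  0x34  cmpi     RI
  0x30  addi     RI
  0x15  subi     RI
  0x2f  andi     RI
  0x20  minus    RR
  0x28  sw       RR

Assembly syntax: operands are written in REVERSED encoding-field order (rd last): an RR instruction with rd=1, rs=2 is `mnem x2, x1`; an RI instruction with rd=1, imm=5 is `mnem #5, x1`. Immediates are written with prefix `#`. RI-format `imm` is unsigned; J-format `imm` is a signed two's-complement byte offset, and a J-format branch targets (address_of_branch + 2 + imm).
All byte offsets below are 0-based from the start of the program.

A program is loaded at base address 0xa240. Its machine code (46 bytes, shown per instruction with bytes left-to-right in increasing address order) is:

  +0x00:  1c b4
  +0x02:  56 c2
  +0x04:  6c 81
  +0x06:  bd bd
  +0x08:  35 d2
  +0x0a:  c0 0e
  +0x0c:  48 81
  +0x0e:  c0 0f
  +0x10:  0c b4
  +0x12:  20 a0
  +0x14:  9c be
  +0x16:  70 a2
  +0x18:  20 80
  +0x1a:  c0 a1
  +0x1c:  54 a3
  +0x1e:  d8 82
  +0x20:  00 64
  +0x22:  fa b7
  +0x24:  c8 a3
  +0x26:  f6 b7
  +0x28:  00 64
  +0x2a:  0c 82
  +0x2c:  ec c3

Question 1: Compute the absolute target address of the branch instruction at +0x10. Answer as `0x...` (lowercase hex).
0xa25e

+0x10: 0c b4 ⇒ word 0xb40c (little)
  top 6b → 0x2d → bne [J]
  imm@[9:0]=0xc ⇒ #12
  target = base 0xa240 + off 0x10 + 2 + imm 12 = 0xa25e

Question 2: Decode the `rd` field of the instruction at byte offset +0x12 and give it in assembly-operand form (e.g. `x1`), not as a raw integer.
x0

[12] 20 a0 → 0xa020
  op=0xa020>>10=0x28 ⇒ sw (RR)
  rd@[9:6]=0x0 ⇒ x0
  rs@[5:2]=0x8 ⇒ x8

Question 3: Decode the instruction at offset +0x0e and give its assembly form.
pop x15

@+0e  little-endian(c0 0f) = 0x0fc0
  op=0x0fc0>>10=0x3 ⇒ pop (R)
  rd: (w>>6)&0xf=0xf → x15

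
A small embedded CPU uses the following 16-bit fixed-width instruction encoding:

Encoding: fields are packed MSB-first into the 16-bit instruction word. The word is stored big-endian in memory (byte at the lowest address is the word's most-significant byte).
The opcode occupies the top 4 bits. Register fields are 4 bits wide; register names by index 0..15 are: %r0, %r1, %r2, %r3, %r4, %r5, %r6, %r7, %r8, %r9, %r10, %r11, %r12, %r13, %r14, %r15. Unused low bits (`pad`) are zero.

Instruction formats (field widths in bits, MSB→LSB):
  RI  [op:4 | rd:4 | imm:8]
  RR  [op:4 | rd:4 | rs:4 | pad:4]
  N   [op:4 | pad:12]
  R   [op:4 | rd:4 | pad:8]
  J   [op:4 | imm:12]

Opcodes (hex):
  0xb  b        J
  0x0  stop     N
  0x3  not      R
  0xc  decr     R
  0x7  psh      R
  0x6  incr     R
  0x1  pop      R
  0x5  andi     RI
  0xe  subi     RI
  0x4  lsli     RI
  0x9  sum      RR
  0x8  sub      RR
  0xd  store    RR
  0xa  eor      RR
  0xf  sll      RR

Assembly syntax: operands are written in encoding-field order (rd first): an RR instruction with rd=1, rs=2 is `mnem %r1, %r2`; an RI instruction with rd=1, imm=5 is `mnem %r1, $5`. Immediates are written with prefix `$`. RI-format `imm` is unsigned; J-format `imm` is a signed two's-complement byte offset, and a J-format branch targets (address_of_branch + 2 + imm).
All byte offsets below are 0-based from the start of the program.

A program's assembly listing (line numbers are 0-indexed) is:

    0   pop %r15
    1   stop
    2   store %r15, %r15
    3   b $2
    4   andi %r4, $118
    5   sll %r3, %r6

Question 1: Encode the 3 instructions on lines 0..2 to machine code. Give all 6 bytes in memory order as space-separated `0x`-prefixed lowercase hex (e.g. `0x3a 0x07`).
0x1f 0x00 0x00 0x00 0xdf 0xf0

L0: pop op=0x1:4|rd=15:4|pad=0:8 ⇒ 0x1f00 ⇒ big 1f 00
L1: stop op=0x0:4|pad=0:12 ⇒ 0x0000 ⇒ big 00 00
L2: store op=0xd:4|rd=15:4|rs=15:4|pad=0:4 ⇒ 0xdff0 ⇒ big df f0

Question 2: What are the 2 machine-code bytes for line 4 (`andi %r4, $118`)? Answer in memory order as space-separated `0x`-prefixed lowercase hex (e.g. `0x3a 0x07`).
line 4 (andi): pack op=0x5:4|rd=4:4|imm=118:8 = 0x5476; big→ 54 76

0x54 0x76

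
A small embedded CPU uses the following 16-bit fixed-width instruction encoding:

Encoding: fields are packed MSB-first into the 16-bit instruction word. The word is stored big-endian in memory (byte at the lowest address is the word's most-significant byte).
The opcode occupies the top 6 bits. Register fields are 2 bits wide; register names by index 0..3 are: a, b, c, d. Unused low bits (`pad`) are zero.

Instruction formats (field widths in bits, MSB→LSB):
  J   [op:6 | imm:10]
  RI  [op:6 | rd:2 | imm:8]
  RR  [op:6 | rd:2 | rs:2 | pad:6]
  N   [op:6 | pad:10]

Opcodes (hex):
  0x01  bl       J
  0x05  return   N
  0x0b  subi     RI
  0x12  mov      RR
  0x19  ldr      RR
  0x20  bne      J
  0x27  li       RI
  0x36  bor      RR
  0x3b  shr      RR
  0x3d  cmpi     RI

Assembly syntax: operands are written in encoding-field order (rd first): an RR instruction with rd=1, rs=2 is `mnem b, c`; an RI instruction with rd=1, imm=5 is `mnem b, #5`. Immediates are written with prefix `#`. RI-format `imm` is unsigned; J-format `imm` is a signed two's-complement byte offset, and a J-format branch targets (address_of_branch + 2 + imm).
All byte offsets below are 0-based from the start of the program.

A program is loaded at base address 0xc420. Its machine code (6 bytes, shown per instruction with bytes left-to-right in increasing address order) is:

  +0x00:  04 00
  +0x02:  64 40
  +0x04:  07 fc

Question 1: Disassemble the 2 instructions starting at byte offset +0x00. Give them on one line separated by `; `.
[00] 04 00 → 0x0400
  opcode bits[15:10]=0x1: bl/J
  imm: (w>>0)&0x3ff=0x0 → #0
[02] 64 40 → 0x6440
  opcode bits[15:10]=0x19: ldr/RR
  rd: (w>>8)&0x3=0x0 → a
  rs: (w>>6)&0x3=0x1 → b

bl #0; ldr a, b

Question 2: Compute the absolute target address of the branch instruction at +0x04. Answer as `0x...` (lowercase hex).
0xc422

off 0x04: read 07 fc as big → 0x07fc
  op=0x07fc>>10=0x1 ⇒ bl (J)
  imm@[9:0]=0x3fc (s10→-4) ⇒ #-4
  target = base 0xc420 + off 0x04 + 2 + imm -4 = 0xc422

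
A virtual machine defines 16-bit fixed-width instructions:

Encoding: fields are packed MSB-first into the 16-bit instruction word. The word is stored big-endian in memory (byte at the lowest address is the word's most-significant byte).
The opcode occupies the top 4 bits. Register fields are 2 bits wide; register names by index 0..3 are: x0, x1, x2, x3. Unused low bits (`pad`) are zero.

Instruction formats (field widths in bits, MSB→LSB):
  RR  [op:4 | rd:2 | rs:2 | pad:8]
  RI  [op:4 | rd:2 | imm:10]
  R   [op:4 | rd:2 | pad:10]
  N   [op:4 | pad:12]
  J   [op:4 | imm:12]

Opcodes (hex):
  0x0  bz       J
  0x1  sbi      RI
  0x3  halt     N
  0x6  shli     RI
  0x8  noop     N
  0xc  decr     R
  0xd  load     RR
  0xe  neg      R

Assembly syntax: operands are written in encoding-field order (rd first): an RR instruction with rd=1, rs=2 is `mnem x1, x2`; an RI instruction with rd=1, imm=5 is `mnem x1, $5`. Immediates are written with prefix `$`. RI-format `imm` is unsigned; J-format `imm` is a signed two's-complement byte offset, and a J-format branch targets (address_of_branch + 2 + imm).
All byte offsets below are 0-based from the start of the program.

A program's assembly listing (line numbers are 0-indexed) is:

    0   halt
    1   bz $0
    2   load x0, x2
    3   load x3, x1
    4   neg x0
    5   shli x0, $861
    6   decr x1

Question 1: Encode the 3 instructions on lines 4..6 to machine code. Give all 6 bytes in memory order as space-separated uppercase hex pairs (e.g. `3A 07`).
L4: neg op=0xe:4|rd=0:2|pad=0:10 ⇒ 0xe000 ⇒ big e0 00
L5: shli op=0x6:4|rd=0:2|imm=861:10 ⇒ 0x635d ⇒ big 63 5d
L6: decr op=0xc:4|rd=1:2|pad=0:10 ⇒ 0xc400 ⇒ big c4 00

E0 00 63 5D C4 00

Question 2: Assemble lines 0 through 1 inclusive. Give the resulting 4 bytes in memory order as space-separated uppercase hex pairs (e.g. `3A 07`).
30 00 00 00

L0: halt op=0x3:4|pad=0:12 ⇒ 0x3000 ⇒ big 30 00
L1: bz op=0x0:4|imm=0:12 ⇒ 0x0000 ⇒ big 00 00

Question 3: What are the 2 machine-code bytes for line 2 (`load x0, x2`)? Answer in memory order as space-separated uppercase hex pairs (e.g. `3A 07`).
line 2 (load): pack op=0xd:4|rd=0:2|rs=2:2|pad=0:8 = 0xd200; big→ d2 00

D2 00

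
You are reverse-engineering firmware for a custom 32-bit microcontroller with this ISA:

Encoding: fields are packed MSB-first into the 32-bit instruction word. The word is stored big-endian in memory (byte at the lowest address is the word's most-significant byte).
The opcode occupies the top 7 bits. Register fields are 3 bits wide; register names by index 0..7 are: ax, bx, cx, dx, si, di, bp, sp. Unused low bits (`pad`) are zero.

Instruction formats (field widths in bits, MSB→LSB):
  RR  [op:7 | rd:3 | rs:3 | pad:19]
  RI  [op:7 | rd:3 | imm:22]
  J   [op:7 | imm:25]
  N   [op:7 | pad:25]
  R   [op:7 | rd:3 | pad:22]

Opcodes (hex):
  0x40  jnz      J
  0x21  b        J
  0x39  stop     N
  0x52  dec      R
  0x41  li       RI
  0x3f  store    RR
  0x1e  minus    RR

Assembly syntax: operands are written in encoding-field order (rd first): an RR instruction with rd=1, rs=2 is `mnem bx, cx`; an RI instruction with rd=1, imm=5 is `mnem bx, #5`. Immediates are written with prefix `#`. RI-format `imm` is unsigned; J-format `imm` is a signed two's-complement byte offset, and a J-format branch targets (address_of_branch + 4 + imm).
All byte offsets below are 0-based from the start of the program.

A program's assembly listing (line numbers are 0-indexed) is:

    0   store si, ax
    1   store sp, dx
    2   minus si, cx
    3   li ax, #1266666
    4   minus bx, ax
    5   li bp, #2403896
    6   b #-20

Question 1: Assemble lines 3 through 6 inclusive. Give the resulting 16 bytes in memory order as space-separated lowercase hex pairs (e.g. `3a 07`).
82 13 53 ea 3c 40 00 00 83 a4 ae 38 43 ff ff ec

3. li fields op=0x41:7|rd=0:3|imm=1266666:22 → word 821353eah → 82 13 53 ea
4. minus fields op=0x1e:7|rd=1:3|rs=0:3|pad=0:19 → word 3c400000h → 3c 40 00 00
5. li fields op=0x41:7|rd=6:3|imm=2403896:22 → word 83a4ae38h → 83 a4 ae 38
6. b fields op=0x21:7|imm=-20:25 → word 43ffffech → 43 ff ff ec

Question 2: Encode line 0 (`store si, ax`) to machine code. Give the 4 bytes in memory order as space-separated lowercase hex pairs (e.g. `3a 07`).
line 0 (store): pack op=0x3f:7|rd=4:3|rs=0:3|pad=0:19 = 0x7f000000; big→ 7f 00 00 00

7f 00 00 00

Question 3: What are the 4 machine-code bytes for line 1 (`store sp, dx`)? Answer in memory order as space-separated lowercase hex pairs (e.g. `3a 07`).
1. store fields op=0x3f:7|rd=7:3|rs=3:3|pad=0:19 → word 7fd80000h → 7f d8 00 00

7f d8 00 00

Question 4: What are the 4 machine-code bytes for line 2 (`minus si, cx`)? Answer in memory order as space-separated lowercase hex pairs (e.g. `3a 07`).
2. minus fields op=0x1e:7|rd=4:3|rs=2:3|pad=0:19 → word 3d100000h → 3d 10 00 00

3d 10 00 00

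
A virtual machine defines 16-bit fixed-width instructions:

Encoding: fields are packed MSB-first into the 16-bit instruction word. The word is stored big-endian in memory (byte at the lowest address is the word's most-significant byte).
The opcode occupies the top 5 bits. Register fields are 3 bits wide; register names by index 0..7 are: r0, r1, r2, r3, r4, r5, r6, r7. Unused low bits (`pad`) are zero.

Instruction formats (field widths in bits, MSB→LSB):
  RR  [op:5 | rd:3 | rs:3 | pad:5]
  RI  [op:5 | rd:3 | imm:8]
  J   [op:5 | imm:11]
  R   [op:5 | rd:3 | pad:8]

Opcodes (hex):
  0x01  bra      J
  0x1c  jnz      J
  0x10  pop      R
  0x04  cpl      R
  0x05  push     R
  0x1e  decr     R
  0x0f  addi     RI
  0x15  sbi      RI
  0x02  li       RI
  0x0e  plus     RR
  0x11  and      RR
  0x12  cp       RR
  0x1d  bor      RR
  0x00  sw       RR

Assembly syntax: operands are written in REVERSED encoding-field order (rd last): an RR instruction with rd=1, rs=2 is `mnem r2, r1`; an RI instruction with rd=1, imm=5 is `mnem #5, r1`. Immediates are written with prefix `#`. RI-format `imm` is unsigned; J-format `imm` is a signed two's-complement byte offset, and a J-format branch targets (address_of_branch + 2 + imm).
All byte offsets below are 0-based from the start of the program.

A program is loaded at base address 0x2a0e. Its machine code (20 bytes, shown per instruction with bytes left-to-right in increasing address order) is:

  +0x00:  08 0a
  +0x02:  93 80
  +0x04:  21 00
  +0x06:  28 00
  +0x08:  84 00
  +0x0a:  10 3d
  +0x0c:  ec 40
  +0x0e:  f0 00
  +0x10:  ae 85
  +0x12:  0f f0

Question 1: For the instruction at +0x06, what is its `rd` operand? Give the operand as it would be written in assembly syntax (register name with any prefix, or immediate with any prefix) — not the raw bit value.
r0

+0x06: 28 00 ⇒ word 0x2800 (big)
  top 5b → 0x5 → push [R]
  rd: (w>>8)&0x7=0x0 → r0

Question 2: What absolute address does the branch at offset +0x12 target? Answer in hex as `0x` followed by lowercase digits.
off 0x12: read 0f f0 as big → 0x0ff0
  op=0x0ff0>>11=0x1 ⇒ bra (J)
  [10:0] imm=2032 (s11→-16) = #-16
  target = base 0x2a0e + off 0x12 + 2 + imm -16 = 0x2a12

0x2a12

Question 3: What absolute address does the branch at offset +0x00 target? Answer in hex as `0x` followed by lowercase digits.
0x2a1a

+0x00: 08 0a ⇒ word 0x080a (big)
  top 5b → 0x1 → bra [J]
  imm@[10:0]=0xa ⇒ #10
  target = base 0x2a0e + off 0x00 + 2 + imm 10 = 0x2a1a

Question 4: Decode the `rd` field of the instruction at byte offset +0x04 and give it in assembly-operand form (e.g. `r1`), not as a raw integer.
r1

+0x04: 21 00 ⇒ word 0x2100 (big)
  top 5b → 0x4 → cpl [R]
  rd: (w>>8)&0x7=0x1 → r1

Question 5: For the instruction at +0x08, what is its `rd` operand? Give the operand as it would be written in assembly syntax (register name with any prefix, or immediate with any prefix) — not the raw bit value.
off 0x08: read 84 00 as big → 0x8400
  top 5b → 0x10 → pop [R]
  rd: (w>>8)&0x7=0x4 → r4

r4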